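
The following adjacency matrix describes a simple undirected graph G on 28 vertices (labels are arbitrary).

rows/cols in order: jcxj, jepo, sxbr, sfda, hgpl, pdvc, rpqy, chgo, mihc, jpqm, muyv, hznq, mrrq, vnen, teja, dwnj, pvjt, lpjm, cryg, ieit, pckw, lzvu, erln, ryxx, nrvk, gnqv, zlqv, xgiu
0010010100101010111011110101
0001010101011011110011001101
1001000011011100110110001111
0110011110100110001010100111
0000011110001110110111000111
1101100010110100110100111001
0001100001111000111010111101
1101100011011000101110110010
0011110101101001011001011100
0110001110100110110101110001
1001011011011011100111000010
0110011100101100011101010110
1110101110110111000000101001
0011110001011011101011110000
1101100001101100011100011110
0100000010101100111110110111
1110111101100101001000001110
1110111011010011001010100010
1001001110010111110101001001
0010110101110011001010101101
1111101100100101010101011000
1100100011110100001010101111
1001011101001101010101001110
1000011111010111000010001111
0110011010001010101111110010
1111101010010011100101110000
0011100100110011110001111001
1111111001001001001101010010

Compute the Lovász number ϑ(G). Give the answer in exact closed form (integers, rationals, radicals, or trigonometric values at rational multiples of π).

N(nrvk) = {jepo, sxbr, pdvc, rpqy, mihc, mrrq, teja, pvjt, cryg, ieit, pckw, lzvu, erln, ryxx, zlqv}, |N(nrvk)| = 15.
deg(muyv) = 15; N(muyv) = {jcxj, sfda, pdvc, rpqy, mihc, jpqm, hznq, mrrq, teja, dwnj, pvjt, ieit, pckw, lzvu, zlqv}.
N(erln) = {jcxj, sfda, pdvc, rpqy, chgo, jpqm, mrrq, vnen, dwnj, lpjm, ieit, lzvu, nrvk, gnqv, zlqv}, |N(erln)| = 15.
deg(rpqy) = 15; N(rpqy) = {sfda, hgpl, jpqm, muyv, hznq, mrrq, pvjt, lpjm, cryg, pckw, erln, ryxx, nrvk, gnqv, xgiu}.
G on 28 vertices is 15-regular; this is K(8,2), the Kneser graph.
The 3 distinct eigenvalues: [15.0, 1.0, -5.0].
Lovász: ϑ = −28(-5)/(15+-1*(-5)) = 7.
= 7.00000… (decimal).

7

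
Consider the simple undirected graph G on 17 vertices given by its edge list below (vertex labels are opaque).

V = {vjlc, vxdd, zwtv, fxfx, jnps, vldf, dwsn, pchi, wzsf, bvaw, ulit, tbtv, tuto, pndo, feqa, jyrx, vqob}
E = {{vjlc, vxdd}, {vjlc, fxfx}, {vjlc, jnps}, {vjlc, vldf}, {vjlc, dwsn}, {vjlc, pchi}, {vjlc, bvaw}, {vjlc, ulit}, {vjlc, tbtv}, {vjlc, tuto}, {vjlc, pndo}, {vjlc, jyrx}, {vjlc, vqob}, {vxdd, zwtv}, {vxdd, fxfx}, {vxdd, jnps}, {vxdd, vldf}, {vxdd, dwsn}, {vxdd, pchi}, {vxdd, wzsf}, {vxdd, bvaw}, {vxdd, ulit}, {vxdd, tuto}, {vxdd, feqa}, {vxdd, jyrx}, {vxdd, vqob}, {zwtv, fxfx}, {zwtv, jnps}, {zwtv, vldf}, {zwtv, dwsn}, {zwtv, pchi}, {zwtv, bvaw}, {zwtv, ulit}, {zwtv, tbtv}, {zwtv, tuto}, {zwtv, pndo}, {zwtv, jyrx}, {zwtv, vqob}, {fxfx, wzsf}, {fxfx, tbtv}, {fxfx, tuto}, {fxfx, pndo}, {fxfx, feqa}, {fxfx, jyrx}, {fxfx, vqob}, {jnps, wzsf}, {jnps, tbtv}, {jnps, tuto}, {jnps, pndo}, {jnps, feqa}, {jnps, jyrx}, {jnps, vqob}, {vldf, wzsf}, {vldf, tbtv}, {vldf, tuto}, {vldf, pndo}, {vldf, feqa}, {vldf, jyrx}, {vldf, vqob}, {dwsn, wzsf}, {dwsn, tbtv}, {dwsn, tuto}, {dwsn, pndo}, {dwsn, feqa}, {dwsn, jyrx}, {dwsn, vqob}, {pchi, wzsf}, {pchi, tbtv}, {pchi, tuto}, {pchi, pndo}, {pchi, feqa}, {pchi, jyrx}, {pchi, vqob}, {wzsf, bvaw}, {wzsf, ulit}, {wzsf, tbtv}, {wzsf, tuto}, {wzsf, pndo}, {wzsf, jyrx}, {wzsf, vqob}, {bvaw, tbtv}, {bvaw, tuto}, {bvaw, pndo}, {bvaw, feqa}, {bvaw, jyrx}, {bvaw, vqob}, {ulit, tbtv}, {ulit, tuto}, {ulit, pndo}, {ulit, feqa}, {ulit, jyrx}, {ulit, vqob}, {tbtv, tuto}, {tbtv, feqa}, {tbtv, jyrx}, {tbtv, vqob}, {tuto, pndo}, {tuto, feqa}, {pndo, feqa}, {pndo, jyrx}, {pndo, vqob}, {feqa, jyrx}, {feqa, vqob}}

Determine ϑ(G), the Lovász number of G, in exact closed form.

deg(vxdd) = 14; N(vxdd) = {vjlc, zwtv, fxfx, jnps, vldf, dwsn, pchi, wzsf, bvaw, ulit, tuto, feqa, jyrx, vqob}.
N(vldf) = {vjlc, vxdd, zwtv, wzsf, tbtv, tuto, pndo, feqa, jyrx, vqob}, |N(vldf)| = 10.
Vertex tbtv has 14 neighbors: vjlc, zwtv, fxfx, jnps, vldf, dwsn, pchi, wzsf, bvaw, ulit, tuto, feqa, jyrx, vqob.
Vertex jyrx has 14 neighbors: vjlc, vxdd, zwtv, fxfx, jnps, vldf, dwsn, pchi, wzsf, bvaw, ulit, tbtv, pndo, feqa.
Complete 4-partite, parts [7, 4, 3, 3]: perfect, ϑ = α = 7.
= 7.00000… (decimal).
Sandwich: α(G)=7 ≤ ϑ(G)=7 ≤ χ(Ḡ)=7 (collapsed).

7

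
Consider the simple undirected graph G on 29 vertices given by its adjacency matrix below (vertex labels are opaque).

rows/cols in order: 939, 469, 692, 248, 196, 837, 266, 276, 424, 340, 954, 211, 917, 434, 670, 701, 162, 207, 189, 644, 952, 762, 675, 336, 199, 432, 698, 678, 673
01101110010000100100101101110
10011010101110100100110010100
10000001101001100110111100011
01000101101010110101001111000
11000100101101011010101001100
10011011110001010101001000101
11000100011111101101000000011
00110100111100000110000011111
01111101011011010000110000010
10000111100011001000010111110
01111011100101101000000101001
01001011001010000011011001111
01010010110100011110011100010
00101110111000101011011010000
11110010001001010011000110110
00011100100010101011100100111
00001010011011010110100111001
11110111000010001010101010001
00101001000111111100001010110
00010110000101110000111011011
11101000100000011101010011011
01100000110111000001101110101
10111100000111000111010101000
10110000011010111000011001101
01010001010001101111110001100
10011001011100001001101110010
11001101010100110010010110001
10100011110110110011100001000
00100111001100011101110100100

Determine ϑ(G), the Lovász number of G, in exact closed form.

sqrt(29)

N(762) = {469, 692, 424, 340, 211, 917, 434, 644, 952, 675, 336, 199, 698, 673}, |N(762)| = 14.
Vertex 196 has 14 neighbors: 939, 469, 837, 424, 954, 211, 434, 701, 162, 189, 952, 675, 432, 698.
N(248) = {469, 837, 276, 424, 954, 917, 670, 701, 207, 644, 675, 336, 199, 432}, |N(248)| = 14.
deg(189) = 14; N(189) = {692, 196, 276, 211, 917, 434, 670, 701, 162, 207, 675, 199, 698, 678}.
Every vertex has degree 14 (N=29); SR(29,14,6,7) — a Paley graph.
A has 3 distinct eigenvalues ≈ [14.0, 2.19258, -3.19258].
Lovász (edge-transitive): ϑ = −29·(-sqrt(29)/2 - 1/2)/((14)−(-sqrt(29)/2 - 1/2)) = sqrt(29).
≈ 5.385165 (to 6 d.p.).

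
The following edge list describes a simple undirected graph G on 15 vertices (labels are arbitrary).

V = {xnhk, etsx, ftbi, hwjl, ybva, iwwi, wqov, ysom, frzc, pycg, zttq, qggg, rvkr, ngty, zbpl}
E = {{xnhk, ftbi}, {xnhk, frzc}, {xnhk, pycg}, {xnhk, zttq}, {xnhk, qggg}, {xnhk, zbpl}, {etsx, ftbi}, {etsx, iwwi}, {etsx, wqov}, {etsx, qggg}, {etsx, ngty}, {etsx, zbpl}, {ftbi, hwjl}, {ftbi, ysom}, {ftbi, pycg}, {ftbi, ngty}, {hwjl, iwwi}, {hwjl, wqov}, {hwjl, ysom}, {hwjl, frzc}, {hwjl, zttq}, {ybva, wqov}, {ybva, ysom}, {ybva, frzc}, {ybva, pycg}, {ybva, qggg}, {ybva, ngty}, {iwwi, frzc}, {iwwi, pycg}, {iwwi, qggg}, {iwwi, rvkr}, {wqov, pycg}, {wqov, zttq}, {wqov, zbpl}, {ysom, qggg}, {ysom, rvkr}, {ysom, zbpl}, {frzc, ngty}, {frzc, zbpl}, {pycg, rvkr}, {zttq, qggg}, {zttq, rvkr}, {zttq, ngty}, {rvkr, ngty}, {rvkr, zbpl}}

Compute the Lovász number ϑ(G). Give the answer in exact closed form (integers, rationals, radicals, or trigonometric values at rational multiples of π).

deg(ngty) = 6; N(ngty) = {etsx, ftbi, ybva, frzc, zttq, rvkr}.
N(zbpl) = {xnhk, etsx, wqov, ysom, frzc, rvkr}, |N(zbpl)| = 6.
Vertex xnhk has 6 neighbors: ftbi, frzc, pycg, zttq, qggg, zbpl.
Vertex etsx has 6 neighbors: ftbi, iwwi, wqov, qggg, ngty, zbpl.
15-vertex 6-regular graph: this is K(6,2), the Kneser graph.
Distinct eigenvalues (to 5 d.p.): [6.0, 1.0, -3.0].
With N=15: ϑ(G) = 15·(-1*(-3))/(6−(-3)) = 5.
ϑ(G) ≈ 5.00000.

5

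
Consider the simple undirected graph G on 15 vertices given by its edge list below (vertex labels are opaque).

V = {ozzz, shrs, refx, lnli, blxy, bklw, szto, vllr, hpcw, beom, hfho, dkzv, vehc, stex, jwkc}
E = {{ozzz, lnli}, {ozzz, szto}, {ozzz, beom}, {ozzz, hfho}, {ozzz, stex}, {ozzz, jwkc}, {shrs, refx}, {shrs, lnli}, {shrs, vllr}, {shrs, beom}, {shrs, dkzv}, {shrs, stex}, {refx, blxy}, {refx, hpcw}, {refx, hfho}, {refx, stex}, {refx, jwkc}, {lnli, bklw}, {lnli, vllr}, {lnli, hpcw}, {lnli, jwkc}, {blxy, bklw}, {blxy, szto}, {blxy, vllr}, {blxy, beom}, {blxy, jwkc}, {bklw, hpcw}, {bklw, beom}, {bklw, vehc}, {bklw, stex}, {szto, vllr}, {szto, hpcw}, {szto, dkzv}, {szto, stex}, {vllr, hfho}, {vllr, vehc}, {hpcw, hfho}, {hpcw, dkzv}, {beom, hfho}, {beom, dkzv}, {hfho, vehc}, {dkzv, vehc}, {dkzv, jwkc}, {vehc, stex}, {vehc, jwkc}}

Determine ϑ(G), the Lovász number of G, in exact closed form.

Vertex beom has 6 neighbors: ozzz, shrs, blxy, bklw, hfho, dkzv.
deg(hfho) = 6; N(hfho) = {ozzz, refx, vllr, hpcw, beom, vehc}.
Vertex vllr has 6 neighbors: shrs, lnli, blxy, szto, hfho, vehc.
Vertex stex has 6 neighbors: ozzz, shrs, refx, bklw, szto, vehc.
G on 15 vertices is 6-regular; this is K(6,2), the Kneser graph.
spec(A) ≈ [6.0, 1.0, -3.0] (distinct, 3 d.p.).
Lovász: ϑ = −15(-3)/(6+-1*(-3)) = 5.
ϑ(G) ≈ 5.0000.

5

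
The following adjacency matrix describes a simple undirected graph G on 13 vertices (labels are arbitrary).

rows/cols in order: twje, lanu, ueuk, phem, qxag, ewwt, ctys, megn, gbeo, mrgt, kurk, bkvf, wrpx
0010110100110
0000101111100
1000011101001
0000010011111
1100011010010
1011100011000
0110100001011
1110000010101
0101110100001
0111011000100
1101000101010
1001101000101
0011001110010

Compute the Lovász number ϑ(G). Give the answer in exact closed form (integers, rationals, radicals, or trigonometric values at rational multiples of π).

Vertex qxag has 6 neighbors: twje, lanu, ewwt, ctys, gbeo, bkvf.
N(ewwt) = {twje, ueuk, phem, qxag, gbeo, mrgt}, |N(ewwt)| = 6.
N(ctys) = {lanu, ueuk, qxag, mrgt, bkvf, wrpx}, |N(ctys)| = 6.
Vertex lanu has 6 neighbors: qxag, ctys, megn, gbeo, mrgt, kurk.
deg(v) = 6 for all v (|V|=13); strongly regular (13,6,2,3).
spec(A) ≈ [6.0, 1.303, -2.303] (distinct, 3 d.p.).
With N=13: ϑ(G) = 13·(-(-sqrt(13)/2 - 1/2))/(6−(-sqrt(13)/2 - 1/2)) = sqrt(13).
Numerically 3.6056.

sqrt(13)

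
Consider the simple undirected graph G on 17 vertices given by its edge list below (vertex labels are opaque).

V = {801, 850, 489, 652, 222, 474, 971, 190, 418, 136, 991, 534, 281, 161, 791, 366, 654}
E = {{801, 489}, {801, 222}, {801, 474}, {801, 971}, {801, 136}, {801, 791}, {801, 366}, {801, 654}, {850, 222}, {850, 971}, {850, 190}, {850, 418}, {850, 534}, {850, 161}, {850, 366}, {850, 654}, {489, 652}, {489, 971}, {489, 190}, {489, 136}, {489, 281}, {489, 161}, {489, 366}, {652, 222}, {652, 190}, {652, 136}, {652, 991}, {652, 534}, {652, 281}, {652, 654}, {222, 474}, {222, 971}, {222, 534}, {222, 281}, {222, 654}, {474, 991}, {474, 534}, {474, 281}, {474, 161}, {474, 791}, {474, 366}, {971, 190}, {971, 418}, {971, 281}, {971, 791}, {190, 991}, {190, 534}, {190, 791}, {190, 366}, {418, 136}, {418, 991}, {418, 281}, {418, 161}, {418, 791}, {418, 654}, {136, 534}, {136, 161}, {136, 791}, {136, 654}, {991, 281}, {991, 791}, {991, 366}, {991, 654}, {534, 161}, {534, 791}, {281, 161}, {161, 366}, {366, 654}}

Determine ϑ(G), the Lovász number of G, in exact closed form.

N(850) = {222, 971, 190, 418, 534, 161, 366, 654}, |N(850)| = 8.
deg(652) = 8; N(652) = {489, 222, 190, 136, 991, 534, 281, 654}.
deg(418) = 8; N(418) = {850, 971, 136, 991, 281, 161, 791, 654}.
Vertex 534 has 8 neighbors: 850, 652, 222, 474, 190, 136, 161, 791.
17-vertex 8-regular graph: strongly regular (17,8,3,4).
The 3 distinct eigenvalues: [8.0, 1.561553, -2.561553].
With N=17: ϑ(G) = 17·(-(-sqrt(17)/2 - 1/2))/(8−(-sqrt(17)/2 - 1/2)) = sqrt(17).
ϑ(G) ≈ 4.1231056.

sqrt(17)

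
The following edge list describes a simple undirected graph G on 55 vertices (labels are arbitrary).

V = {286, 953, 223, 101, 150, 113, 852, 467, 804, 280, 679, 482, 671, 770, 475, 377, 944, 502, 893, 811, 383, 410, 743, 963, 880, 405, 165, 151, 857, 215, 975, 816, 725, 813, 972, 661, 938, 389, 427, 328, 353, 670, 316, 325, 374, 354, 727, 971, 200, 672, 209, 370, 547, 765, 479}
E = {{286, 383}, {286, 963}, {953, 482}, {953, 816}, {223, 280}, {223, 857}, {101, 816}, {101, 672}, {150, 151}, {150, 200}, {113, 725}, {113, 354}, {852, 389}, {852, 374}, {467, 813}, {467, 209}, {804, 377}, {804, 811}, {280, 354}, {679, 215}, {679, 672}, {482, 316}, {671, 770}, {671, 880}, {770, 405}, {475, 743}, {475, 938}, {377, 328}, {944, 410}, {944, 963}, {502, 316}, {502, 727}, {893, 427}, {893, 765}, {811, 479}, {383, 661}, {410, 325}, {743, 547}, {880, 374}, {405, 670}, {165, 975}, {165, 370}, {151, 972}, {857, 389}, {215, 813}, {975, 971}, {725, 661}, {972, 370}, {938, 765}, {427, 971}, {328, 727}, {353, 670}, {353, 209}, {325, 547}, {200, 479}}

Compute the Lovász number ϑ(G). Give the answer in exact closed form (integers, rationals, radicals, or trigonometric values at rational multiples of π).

deg(482) = 2; N(482) = {953, 316}.
Vertex 963 has 2 neighbors: 286, 944.
Vertex 410 has 2 neighbors: 944, 325.
deg(852) = 2; N(852) = {389, 374}.
55-vertex 2-regular graph: the odd cycle C_{55}.
Distinct eigenvalues (to 5 d.p.): [2.0, 1.98696, 1.94802, 1.88369, 1.7948, 1.68251, 1.54828, 1.39388, 1.2213, 1.03279, 0.83083, 0.61803, 0.39718, 0.17115, -0.05711, -0.28463, -0.50844, -0.72562, -0.93333, -1.12889, -1.30972, -1.47348, -1.61803, -1.74149, -1.84225, -1.91899, -1.97071, -1.99674].
ϑ = −N·λ_min/(λ_max−λ_min) = −55·(-2*cos(pi/55))/(2−(-2*cos(pi/55))) = 55*cos(pi/55)/(cos(pi/55) + 1).
≈ 27.477556878 (to 9 d.p.).
27 ≤ 55*cos(pi/55)/(cos(pi/55) + 1) ≤ 28: both strict.

55*cos(pi/55)/(cos(pi/55) + 1)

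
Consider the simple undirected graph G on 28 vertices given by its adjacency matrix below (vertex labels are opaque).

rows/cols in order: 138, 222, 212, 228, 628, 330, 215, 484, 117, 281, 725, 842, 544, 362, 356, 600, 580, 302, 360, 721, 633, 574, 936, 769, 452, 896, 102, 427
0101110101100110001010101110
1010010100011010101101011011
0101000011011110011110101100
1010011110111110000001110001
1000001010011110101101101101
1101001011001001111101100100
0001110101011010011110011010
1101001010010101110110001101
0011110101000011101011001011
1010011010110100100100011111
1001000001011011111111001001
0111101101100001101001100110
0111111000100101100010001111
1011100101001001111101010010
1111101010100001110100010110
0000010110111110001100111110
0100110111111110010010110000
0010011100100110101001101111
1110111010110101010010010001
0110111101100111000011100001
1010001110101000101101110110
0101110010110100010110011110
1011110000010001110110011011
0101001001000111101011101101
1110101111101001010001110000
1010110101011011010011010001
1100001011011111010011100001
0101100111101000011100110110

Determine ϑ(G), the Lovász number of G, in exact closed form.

Vertex 228 has 15 neighbors: 138, 212, 330, 215, 484, 117, 725, 842, 544, 362, 356, 574, 936, 769, 427.
Vertex 356 has 15 neighbors: 138, 222, 212, 228, 628, 215, 117, 725, 600, 580, 302, 721, 769, 896, 102.
N(215) = {228, 628, 330, 484, 281, 842, 544, 356, 302, 360, 721, 633, 769, 452, 102}, |N(215)| = 15.
deg(484) = 15; N(484) = {138, 222, 228, 215, 117, 842, 362, 600, 580, 302, 721, 633, 452, 896, 427}.
deg(v) = 15 for all v (|V|=28); Kneser-type, 2-subsets of [8].
A has 3 distinct eigenvalues ≈ [15.0, 1.0, -5.0].
ϑ = −N·λ_min/(λ_max−λ_min) = −28·(-5)/(15−(-5)) = 7.
≈ 7.0000 (to 4 d.p.).

7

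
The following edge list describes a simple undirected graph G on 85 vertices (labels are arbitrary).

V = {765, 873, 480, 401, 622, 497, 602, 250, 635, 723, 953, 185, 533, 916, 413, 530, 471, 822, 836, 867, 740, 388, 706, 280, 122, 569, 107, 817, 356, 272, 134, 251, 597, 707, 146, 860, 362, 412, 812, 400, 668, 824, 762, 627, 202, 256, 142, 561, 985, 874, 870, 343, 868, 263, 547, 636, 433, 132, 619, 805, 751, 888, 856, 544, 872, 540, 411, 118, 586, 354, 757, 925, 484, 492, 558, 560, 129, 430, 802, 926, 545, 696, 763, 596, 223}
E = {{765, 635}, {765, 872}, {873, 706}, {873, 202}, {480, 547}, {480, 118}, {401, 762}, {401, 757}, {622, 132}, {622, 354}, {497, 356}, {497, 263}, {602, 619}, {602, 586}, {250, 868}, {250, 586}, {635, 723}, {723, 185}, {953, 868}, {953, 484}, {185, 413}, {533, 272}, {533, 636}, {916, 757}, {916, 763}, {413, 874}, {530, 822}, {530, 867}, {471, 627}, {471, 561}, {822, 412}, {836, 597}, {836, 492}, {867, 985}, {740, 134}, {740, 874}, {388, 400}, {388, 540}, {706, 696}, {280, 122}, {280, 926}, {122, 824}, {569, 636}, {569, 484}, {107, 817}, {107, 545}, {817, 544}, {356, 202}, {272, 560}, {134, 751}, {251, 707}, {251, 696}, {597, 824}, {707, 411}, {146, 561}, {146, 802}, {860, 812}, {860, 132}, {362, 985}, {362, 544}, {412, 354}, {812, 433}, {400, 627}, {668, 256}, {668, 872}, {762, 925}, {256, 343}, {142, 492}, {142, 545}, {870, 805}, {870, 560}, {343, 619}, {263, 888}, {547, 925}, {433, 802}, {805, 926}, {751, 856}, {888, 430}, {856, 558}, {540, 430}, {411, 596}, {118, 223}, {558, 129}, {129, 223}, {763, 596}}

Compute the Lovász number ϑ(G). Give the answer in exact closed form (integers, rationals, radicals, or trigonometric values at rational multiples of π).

85*cos(pi/85)/(cos(pi/85) + 1)

N(872) = {765, 668}, |N(872)| = 2.
deg(400) = 2; N(400) = {388, 627}.
deg(433) = 2; N(433) = {812, 802}.
N(280) = {122, 926}, |N(280)| = 2.
2-regular, N=85; this is C_{85}, the 85-cycle.
A has 43 distinct eigenvalues ≈ [2.0, 1.9945, 1.9782, 1.951, 1.9132, 1.8649, 1.8065, 1.7382, 1.6604, 1.5735, 1.478, 1.3745, 1.2634, 1.1455, 1.0213, 0.8915, 0.7568, 0.618, 0.4759, 0.3311, 0.1845, 0.037, -0.1108, -0.258, -0.4038, -0.5473, -0.6879, -0.8247, -0.957, -1.0841, -1.2053, -1.3198, -1.4272, -1.5268, -1.618, -1.7004, -1.7735, -1.837, -1.8904, -1.9334, -1.9659, -1.9877, -1.9986].
Lovász: ϑ = −85(-2*cos(pi/85))/(2+-(-1)*2*cos(pi/85)) = 85*cos(pi/85)/(cos(pi/85) + 1).
≈ 42.485483 (to 6 d.p.).
Check 42 ≤ 85*cos(pi/85)/(cos(pi/85) + 1) ≤ 43: both strict.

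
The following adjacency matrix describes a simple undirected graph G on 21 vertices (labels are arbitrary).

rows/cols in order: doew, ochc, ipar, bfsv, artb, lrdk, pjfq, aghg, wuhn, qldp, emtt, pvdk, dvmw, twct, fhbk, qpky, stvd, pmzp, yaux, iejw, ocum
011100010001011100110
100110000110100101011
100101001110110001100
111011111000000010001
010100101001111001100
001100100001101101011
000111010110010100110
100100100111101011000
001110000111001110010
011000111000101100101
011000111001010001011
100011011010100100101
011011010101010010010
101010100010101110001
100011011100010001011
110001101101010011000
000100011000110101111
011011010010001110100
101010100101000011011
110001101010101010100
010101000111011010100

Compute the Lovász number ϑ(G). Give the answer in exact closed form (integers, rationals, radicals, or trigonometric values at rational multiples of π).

6

N(qpky) = {doew, ochc, lrdk, pjfq, wuhn, qldp, pvdk, twct, stvd, pmzp}, |N(qpky)| = 10.
Vertex ocum has 10 neighbors: ochc, bfsv, lrdk, qldp, emtt, pvdk, twct, fhbk, stvd, yaux.
deg(twct) = 10; N(twct) = {doew, ipar, artb, pjfq, emtt, dvmw, fhbk, qpky, stvd, ocum}.
N(qldp) = {ochc, ipar, pjfq, aghg, wuhn, dvmw, fhbk, qpky, yaux, ocum}, |N(qldp)| = 10.
G on 21 vertices is 10-regular; Kneser-type, 2-subsets of [7].
spec(A) ≈ [10.0, 1.0, -4.0] (distinct, 6 d.p.).
Lovász (edge-transitive): ϑ = −21·(-4)/((10)−(-4)) = 6.
≈ 6.0000000 (to 7 d.p.).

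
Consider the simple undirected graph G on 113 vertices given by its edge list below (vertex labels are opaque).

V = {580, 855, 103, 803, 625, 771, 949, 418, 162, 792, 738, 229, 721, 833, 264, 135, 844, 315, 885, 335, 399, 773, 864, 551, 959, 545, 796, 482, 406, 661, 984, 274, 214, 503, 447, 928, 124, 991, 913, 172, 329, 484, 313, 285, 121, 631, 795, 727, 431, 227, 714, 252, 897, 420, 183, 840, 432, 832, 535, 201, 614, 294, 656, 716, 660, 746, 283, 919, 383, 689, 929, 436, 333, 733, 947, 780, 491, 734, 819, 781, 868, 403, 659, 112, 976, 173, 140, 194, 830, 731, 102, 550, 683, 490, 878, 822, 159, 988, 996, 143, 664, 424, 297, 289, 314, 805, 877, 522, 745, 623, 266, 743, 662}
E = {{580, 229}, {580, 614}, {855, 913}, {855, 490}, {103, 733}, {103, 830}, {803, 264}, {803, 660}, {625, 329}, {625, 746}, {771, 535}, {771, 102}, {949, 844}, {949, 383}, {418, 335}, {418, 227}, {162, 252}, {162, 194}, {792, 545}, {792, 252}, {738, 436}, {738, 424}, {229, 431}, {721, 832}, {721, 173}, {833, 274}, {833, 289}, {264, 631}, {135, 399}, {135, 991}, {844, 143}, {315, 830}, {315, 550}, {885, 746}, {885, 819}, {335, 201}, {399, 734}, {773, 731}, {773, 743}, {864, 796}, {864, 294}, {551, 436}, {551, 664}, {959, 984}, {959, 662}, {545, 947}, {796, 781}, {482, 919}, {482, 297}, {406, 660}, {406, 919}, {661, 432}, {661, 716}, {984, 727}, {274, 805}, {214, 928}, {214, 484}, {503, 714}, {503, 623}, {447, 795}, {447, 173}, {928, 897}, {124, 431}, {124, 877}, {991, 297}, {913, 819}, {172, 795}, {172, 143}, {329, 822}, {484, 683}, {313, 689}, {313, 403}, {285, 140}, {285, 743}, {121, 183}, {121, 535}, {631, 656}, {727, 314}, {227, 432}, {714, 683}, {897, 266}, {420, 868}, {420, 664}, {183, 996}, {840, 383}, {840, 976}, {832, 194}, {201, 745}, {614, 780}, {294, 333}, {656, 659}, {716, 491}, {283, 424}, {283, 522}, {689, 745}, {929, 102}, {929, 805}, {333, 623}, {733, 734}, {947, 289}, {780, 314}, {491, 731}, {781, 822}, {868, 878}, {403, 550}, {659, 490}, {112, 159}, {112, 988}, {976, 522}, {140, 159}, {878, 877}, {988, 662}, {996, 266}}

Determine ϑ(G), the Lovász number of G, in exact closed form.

113*cos(pi/113)/(cos(pi/113) + 1)

Vertex 112 has 2 neighbors: 159, 988.
Vertex 928 has 2 neighbors: 214, 897.
N(103) = {733, 830}, |N(103)| = 2.
Vertex 662 has 2 neighbors: 959, 988.
2-regular, N=113; connected 2-regular on 113 ⇒ C_{113}.
A has 57 distinct eigenvalues ≈ [2.0, 1.996909, 1.987646, 1.972239, 1.950736, 1.923203, 1.889726, 1.850408, 1.80537, 1.754752, 1.69871, 1.637418, 1.571064, 1.499854, 1.424009, 1.343762, 1.259361, 1.171068, 1.079155, 0.983906, 0.885616, 0.784589, 0.681137, 0.575579, 0.468242, 0.359458, 0.249563, 0.138897, 0.027801, -0.083381, -0.194305, -0.304628, -0.41401, -0.522112, -0.628601, -0.733146, -0.835425, -0.935122, -1.031929, -1.125546, -1.215684, -1.302064, -1.38442, -1.462497, -1.536053, -1.604861, -1.668709, -1.727399, -1.780749, -1.828596, -1.87079, -1.907202, -1.937718, -1.962246, -1.980708, -1.993048, -1.999227].
ϑ = −N·λ_min/(λ_max−λ_min) = −113·(-2*cos(pi/113))/(2−(-2*cos(pi/113))) = 113*cos(pi/113)/(cos(pi/113) + 1).
= 56.4890809… (decimal).
Lovász sandwich 56 ≤ 113*cos(pi/113)/(cos(pi/113) + 1) ≤ 57: both strict.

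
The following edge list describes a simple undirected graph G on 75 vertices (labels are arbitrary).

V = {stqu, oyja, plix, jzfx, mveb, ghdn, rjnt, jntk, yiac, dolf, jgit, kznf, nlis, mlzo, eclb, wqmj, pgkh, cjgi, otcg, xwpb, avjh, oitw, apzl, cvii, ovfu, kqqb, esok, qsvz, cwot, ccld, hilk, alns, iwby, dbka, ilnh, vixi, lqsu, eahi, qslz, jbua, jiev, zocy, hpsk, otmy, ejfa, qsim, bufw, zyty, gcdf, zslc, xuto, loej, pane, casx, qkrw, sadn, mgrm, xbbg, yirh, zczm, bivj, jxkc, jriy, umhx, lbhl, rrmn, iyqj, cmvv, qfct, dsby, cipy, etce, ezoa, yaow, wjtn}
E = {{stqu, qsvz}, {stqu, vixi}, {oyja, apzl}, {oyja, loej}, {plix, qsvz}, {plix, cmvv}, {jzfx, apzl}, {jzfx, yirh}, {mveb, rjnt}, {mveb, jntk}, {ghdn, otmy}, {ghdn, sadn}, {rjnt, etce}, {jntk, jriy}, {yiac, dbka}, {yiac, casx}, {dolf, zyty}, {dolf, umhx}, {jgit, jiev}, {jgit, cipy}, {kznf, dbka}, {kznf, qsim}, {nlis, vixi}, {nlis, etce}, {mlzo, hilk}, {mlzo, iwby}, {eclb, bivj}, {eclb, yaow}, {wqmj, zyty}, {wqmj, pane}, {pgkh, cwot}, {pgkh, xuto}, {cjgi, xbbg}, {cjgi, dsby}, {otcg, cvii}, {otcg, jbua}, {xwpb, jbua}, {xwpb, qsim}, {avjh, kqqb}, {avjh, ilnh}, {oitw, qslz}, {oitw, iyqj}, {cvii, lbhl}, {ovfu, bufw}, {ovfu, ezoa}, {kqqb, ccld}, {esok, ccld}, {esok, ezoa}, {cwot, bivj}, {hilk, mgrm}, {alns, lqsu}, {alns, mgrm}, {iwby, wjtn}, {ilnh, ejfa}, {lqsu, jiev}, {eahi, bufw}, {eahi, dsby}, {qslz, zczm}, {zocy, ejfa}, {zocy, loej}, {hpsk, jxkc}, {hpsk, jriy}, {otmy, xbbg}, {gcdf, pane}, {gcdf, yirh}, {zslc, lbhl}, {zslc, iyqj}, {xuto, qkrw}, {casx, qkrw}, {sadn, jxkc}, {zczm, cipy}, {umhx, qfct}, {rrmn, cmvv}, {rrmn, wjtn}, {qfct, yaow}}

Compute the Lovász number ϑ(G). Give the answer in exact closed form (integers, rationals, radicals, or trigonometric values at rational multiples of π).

75*cos(pi/75)/(cos(pi/75) + 1)

Vertex yiac has 2 neighbors: dbka, casx.
N(cipy) = {jgit, zczm}, |N(cipy)| = 2.
N(pgkh) = {cwot, xuto}, |N(pgkh)| = 2.
deg(jxkc) = 2; N(jxkc) = {hpsk, sadn}.
G on 75 vertices is 2-regular; connected 2-regular on 75 ⇒ C_{75}.
spec(A) ≈ [2.0, 1.993, 1.972, 1.937, 1.889, 1.827, 1.753, 1.666, 1.567, 1.458, 1.338, 1.209, 1.072, 0.927, 0.775, 0.618, 0.457, 0.292, 0.126, -0.042, -0.209, -0.375, -0.538, -0.697, -0.852, -1.0, -1.141, -1.275, -1.399, -1.514, -1.618, -1.711, -1.791, -1.86, -1.915, -1.956, -1.984, -1.998] (distinct, 3 d.p.).
−75·(-2*cos(pi/75)) / ((2)−(-2*cos(pi/75))) = 75*cos(pi/75)/(cos(pi/75) + 1) = ϑ(G).
≈ 37.483546 (to 6 d.p.).
Check 37 ≤ 75*cos(pi/75)/(cos(pi/75) + 1) ≤ 38: both strict.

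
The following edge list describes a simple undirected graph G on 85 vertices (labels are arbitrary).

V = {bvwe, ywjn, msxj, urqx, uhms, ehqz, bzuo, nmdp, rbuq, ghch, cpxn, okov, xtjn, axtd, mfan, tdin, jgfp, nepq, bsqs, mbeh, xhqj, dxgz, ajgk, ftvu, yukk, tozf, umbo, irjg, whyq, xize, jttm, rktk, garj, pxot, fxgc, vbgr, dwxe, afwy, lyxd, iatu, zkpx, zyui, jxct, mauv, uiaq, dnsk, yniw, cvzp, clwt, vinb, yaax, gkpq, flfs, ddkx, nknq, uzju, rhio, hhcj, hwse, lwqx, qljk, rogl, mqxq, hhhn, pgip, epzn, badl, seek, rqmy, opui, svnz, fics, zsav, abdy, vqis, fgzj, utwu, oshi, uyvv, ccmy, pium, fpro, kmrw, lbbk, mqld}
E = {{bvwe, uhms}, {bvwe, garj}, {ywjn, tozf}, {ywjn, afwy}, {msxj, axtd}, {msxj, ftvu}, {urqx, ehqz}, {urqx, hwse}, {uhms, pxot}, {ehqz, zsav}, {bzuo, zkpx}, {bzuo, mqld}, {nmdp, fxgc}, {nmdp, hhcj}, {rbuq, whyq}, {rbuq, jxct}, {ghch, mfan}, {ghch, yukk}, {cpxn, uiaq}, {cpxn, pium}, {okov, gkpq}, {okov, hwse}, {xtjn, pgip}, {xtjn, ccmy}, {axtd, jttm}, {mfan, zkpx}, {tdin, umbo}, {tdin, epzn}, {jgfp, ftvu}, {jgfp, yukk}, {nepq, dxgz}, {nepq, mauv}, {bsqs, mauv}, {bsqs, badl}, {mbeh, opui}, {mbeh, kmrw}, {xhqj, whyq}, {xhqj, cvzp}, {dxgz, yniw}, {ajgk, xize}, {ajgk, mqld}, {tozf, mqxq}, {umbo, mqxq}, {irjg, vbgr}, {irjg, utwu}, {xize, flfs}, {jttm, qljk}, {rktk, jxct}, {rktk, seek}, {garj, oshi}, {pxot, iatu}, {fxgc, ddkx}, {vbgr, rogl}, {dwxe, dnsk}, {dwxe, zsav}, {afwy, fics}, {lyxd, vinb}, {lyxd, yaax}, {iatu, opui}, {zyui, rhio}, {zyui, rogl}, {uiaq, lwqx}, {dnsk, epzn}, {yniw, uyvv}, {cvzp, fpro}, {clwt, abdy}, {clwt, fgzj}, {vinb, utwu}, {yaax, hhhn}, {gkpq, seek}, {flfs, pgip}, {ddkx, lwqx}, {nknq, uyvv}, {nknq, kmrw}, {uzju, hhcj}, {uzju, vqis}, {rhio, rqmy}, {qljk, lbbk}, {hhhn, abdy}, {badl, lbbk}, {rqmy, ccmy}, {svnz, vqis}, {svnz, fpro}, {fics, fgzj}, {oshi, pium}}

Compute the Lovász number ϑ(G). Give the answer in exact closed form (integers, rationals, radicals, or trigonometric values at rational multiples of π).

deg(irjg) = 2; N(irjg) = {vbgr, utwu}.
N(mauv) = {nepq, bsqs}, |N(mauv)| = 2.
N(garj) = {bvwe, oshi}, |N(garj)| = 2.
Vertex zyui has 2 neighbors: rhio, rogl.
deg(v) = 2 for all v (|V|=85); a single 85-cycle (edge-transitive).
A has 43 distinct eigenvalues ≈ [2.0, 1.9945, 1.9782, 1.951, 1.9132, 1.8649, 1.8065, 1.7382, 1.6604, 1.5735, 1.478, 1.3745, 1.2634, 1.1455, 1.0213, 0.8915, 0.7568, 0.618, 0.4759, 0.3311, 0.1845, 0.037, -0.1108, -0.258, -0.4038, -0.5473, -0.6879, -0.8247, -0.957, -1.0841, -1.2053, -1.3198, -1.4272, -1.5268, -1.618, -1.7004, -1.7735, -1.837, -1.8904, -1.9334, -1.9659, -1.9877, -1.9986].
−85·(-2*cos(pi/85)) / ((2)−(-2*cos(pi/85))) = 85*cos(pi/85)/(cos(pi/85) + 1) = ϑ(G).
= 42.48548257… (decimal).
Check 42 ≤ 85*cos(pi/85)/(cos(pi/85) + 1) ≤ 43: both strict.

85*cos(pi/85)/(cos(pi/85) + 1)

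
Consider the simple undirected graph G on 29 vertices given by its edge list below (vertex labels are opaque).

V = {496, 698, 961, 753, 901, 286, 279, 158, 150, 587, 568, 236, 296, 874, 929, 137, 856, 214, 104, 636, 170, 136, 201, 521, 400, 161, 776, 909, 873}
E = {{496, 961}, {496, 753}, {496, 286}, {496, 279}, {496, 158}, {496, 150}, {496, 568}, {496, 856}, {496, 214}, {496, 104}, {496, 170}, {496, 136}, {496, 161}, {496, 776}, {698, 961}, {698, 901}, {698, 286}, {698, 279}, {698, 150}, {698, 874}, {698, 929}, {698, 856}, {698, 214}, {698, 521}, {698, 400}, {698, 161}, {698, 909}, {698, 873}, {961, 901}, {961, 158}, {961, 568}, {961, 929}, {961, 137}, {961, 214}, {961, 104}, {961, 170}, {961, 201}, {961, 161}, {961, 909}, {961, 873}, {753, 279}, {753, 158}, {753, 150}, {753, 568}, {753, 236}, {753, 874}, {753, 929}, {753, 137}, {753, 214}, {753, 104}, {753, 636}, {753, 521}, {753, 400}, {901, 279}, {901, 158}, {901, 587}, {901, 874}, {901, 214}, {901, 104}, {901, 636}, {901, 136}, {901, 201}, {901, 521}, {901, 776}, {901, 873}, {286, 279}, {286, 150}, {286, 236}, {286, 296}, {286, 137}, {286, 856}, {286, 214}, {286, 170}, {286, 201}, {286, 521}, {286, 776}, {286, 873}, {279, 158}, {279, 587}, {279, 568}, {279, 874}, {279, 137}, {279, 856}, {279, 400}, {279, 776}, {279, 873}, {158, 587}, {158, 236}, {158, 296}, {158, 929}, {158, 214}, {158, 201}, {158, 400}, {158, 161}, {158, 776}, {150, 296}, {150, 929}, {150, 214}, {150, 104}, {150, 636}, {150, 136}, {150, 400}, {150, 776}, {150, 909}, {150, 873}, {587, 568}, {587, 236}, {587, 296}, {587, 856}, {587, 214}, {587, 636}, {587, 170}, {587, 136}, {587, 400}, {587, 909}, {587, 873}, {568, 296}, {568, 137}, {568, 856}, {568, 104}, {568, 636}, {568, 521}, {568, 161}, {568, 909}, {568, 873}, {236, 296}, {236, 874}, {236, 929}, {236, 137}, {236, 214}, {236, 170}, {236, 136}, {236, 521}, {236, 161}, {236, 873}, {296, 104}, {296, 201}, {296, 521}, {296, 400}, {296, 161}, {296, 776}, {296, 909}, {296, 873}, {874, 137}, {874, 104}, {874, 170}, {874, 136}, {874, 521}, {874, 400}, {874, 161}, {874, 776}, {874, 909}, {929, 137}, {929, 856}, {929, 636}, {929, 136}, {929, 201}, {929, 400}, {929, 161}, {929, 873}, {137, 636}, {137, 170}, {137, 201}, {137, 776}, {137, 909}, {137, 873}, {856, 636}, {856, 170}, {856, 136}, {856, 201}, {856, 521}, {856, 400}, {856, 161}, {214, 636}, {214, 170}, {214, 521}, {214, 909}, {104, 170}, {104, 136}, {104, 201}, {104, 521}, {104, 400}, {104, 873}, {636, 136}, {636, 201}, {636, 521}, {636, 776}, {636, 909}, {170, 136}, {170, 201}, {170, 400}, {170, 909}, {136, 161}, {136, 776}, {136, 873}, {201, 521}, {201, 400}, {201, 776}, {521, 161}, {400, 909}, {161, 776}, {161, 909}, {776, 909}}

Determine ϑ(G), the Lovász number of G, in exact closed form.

sqrt(29)

Vertex 170 has 14 neighbors: 496, 961, 286, 587, 236, 874, 137, 856, 214, 104, 136, 201, 400, 909.
N(279) = {496, 698, 753, 901, 286, 158, 587, 568, 874, 137, 856, 400, 776, 873}, |N(279)| = 14.
N(236) = {753, 286, 158, 587, 296, 874, 929, 137, 214, 170, 136, 521, 161, 873}, |N(236)| = 14.
Vertex 161 has 14 neighbors: 496, 698, 961, 158, 568, 236, 296, 874, 929, 856, 136, 521, 776, 909.
Every vertex has degree 14 (N=29); Paley(29): SR with (k,λ,μ)=(14,6,7).
A has 3 distinct eigenvalues ≈ [14.0, 2.193, -3.193].
ϑ = −N·λ_min/(λ_max−λ_min) = −29·(-sqrt(29)/2 - 1/2)/(14−(-sqrt(29)/2 - 1/2)) = sqrt(29).
≈ 5.385164807 (to 9 d.p.).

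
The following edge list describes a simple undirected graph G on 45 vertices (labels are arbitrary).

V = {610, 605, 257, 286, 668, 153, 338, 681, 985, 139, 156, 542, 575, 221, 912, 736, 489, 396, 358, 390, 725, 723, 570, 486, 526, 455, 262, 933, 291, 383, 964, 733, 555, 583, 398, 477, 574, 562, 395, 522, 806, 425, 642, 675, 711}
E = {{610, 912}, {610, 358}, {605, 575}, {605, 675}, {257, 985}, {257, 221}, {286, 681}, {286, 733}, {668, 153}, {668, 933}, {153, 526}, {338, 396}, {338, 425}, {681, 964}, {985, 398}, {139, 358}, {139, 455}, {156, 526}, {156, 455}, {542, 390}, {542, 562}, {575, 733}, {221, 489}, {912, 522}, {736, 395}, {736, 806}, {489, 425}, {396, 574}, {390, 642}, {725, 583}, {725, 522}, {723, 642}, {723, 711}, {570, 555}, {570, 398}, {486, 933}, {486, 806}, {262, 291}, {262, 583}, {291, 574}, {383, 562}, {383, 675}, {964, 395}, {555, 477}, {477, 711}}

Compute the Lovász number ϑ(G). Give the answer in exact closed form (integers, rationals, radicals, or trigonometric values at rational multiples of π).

deg(489) = 2; N(489) = {221, 425}.
Vertex 257 has 2 neighbors: 985, 221.
deg(221) = 2; N(221) = {257, 489}.
N(455) = {139, 156}, |N(455)| = 2.
deg(v) = 2 for all v (|V|=45); this is C_{45}, the 45-cycle.
Distinct eigenvalues (to 6 d.p.): [2.0, 1.980536, 1.922523, 1.827091, 1.696096, 1.532089, 1.338261, 1.118386, 0.876742, 0.618034, 0.347296, 0.069799, -0.209057, -0.483844, -0.749213, -1.0, -1.231323, -1.43868, -1.618034, -1.765895, -1.879385, -1.956295, -1.995128].
With N=45: ϑ(G) = 45·(-(-1)*2*cos(pi/45))/(2−(-2*cos(pi/45))) = 45*cos(pi/45)/(cos(pi/45) + 1).
Numerically 22.47256.
22 ≤ 45*cos(pi/45)/(cos(pi/45) + 1) ≤ 23: both strict.

45*cos(pi/45)/(cos(pi/45) + 1)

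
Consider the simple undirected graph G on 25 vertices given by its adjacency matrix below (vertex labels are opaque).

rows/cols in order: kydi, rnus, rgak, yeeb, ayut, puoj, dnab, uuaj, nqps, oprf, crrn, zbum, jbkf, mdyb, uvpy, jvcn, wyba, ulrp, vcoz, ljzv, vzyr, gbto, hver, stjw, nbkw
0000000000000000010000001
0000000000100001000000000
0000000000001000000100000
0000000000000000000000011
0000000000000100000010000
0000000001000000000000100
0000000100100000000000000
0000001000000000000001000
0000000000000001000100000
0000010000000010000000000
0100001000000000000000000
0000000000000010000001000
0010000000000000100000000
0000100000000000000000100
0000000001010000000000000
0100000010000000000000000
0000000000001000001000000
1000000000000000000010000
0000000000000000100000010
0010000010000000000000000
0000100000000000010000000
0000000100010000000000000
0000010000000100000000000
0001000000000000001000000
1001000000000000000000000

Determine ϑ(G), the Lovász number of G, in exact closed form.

Vertex gbto has 2 neighbors: uuaj, zbum.
Vertex puoj has 2 neighbors: oprf, hver.
N(nqps) = {jvcn, ljzv}, |N(nqps)| = 2.
N(rnus) = {crrn, jvcn}, |N(rnus)| = 2.
2-regular, N=25; this is C_{25}, the 25-cycle.
The 13 distinct eigenvalues: [2.0, 1.93717, 1.75261, 1.45794, 1.07165, 0.61803, 0.12558, -0.37476, -0.85156, -1.27485, -1.61803, -1.85955, -1.98423].
With N=25: ϑ(G) = 25·(-(-1)*2*cos(pi/25))/(2−(-2*cos(pi/25))) = 25*cos(pi/25)/(cos(pi/25) + 1).
= 12.450521808… (decimal).
12 ≤ 25*cos(pi/25)/(cos(pi/25) + 1) ≤ 13: both strict.

25*cos(pi/25)/(cos(pi/25) + 1)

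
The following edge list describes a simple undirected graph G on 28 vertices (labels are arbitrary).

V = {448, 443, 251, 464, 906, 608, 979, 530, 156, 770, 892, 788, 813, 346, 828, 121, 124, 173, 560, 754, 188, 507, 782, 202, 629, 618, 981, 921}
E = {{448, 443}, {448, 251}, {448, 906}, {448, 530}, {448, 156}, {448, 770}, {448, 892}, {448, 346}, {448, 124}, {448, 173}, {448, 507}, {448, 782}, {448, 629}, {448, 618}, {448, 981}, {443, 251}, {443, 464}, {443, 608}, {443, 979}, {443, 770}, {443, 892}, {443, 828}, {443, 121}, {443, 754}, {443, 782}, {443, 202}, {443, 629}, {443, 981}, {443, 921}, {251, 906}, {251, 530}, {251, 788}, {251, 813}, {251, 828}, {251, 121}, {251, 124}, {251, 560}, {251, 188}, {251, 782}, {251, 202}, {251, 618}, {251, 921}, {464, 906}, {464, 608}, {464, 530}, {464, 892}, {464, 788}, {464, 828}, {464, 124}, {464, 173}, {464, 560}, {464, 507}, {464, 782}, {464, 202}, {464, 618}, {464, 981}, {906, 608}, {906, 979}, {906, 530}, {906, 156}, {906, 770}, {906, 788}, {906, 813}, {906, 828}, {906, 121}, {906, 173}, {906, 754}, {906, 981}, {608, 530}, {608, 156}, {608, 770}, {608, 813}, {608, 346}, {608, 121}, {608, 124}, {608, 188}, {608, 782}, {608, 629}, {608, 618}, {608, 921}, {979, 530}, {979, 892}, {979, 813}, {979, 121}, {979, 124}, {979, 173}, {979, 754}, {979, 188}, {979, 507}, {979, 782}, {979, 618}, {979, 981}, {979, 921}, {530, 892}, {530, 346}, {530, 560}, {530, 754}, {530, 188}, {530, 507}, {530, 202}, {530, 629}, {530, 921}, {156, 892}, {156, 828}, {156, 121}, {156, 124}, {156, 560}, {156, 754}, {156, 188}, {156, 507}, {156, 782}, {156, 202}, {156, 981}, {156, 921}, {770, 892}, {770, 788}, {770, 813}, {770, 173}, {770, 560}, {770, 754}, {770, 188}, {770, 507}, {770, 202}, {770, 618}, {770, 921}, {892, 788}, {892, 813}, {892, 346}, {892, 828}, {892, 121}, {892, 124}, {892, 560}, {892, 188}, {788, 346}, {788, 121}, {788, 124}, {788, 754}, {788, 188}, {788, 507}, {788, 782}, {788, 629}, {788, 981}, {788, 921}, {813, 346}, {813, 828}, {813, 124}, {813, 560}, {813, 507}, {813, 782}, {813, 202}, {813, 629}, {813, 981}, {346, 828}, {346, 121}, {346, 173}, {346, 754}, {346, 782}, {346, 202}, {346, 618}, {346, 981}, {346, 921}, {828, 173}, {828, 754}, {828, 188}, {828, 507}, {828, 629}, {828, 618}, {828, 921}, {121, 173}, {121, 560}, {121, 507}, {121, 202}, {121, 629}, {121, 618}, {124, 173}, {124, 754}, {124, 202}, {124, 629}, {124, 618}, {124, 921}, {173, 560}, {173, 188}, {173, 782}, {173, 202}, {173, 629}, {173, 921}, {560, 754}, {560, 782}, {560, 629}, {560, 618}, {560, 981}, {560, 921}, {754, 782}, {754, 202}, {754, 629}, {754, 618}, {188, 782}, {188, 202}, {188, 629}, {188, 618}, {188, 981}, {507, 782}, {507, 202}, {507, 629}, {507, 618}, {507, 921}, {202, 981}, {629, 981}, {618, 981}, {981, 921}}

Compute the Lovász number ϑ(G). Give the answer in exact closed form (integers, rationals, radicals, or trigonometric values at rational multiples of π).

7

Vertex 124 has 15 neighbors: 448, 251, 464, 608, 979, 156, 892, 788, 813, 173, 754, 202, 629, 618, 921.
N(770) = {448, 443, 906, 608, 892, 788, 813, 173, 560, 754, 188, 507, 202, 618, 921}, |N(770)| = 15.
deg(921) = 15; N(921) = {443, 251, 608, 979, 530, 156, 770, 788, 346, 828, 124, 173, 560, 507, 981}.
deg(530) = 15; N(530) = {448, 251, 464, 906, 608, 979, 892, 346, 560, 754, 188, 507, 202, 629, 921}.
28-vertex 15-regular graph: Kneser-type, 2-subsets of [8].
The 3 distinct eigenvalues: [15.0, 1.0, -5.0].
Lovász: ϑ = −28(-5)/(15+-1*(-5)) = 7.
ϑ(G) ≈ 7.000000000.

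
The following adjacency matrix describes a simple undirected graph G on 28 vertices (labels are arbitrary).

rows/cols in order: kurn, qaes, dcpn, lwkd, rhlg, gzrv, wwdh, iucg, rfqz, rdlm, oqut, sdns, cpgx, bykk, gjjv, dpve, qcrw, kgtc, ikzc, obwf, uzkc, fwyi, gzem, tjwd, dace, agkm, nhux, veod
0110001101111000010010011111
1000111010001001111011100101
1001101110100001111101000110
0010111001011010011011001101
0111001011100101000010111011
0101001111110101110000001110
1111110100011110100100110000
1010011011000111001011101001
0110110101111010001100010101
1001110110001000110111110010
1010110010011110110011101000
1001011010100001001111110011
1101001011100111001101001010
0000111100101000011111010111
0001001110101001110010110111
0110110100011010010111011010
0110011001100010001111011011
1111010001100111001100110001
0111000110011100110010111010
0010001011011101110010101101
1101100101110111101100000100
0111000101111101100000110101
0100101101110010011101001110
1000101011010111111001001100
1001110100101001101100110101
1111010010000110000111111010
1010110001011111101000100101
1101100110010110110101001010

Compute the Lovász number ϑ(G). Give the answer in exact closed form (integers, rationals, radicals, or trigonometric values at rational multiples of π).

Vertex veod has 15 neighbors: kurn, qaes, lwkd, rhlg, iucg, rfqz, sdns, bykk, gjjv, qcrw, kgtc, obwf, fwyi, dace, nhux.
Vertex gzrv has 15 neighbors: qaes, lwkd, wwdh, iucg, rfqz, rdlm, oqut, sdns, bykk, dpve, qcrw, kgtc, dace, agkm, nhux.
Vertex uzkc has 15 neighbors: kurn, qaes, lwkd, rhlg, iucg, rdlm, oqut, sdns, bykk, gjjv, dpve, qcrw, ikzc, obwf, agkm.
N(rdlm) = {kurn, lwkd, rhlg, gzrv, iucg, rfqz, cpgx, qcrw, kgtc, obwf, uzkc, fwyi, gzem, tjwd, nhux}, |N(rdlm)| = 15.
28-vertex 15-regular graph: Kneser-type, 2-subsets of [8].
A has 3 distinct eigenvalues ≈ [15.0, 1.0, -5.0].
Lovász (edge-transitive): ϑ = −28·(-5)/((15)−(-5)) = 7.
= 7.00000000… (decimal).

7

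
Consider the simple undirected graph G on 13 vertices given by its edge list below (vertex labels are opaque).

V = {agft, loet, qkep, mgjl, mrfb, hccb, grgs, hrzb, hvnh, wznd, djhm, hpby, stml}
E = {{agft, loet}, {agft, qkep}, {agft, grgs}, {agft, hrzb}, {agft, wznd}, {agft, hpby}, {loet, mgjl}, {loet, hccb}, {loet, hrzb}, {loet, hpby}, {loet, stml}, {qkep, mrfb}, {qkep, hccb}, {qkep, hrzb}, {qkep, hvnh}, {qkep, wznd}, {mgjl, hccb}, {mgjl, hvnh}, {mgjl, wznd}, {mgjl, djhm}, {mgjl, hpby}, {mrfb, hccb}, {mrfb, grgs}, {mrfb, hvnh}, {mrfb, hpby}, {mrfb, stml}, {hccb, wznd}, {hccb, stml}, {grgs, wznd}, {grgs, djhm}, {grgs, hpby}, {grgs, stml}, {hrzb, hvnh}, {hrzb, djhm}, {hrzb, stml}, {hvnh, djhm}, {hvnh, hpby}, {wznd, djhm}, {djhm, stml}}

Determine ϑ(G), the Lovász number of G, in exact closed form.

deg(hpby) = 6; N(hpby) = {agft, loet, mgjl, mrfb, grgs, hvnh}.
deg(agft) = 6; N(agft) = {loet, qkep, grgs, hrzb, wznd, hpby}.
deg(hrzb) = 6; N(hrzb) = {agft, loet, qkep, hvnh, djhm, stml}.
Vertex hccb has 6 neighbors: loet, qkep, mgjl, mrfb, wznd, stml.
G on 13 vertices is 6-regular; SR(13,6,2,3) — a Paley graph.
Distinct eigenvalues (to 6 d.p.): [6.0, 1.302776, -2.302776].
With N=13: ϑ(G) = 13·(-(-sqrt(13)/2 - 1/2))/(6−(-sqrt(13)/2 - 1/2)) = sqrt(13).
ϑ(G) ≈ 3.6055513.

sqrt(13)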